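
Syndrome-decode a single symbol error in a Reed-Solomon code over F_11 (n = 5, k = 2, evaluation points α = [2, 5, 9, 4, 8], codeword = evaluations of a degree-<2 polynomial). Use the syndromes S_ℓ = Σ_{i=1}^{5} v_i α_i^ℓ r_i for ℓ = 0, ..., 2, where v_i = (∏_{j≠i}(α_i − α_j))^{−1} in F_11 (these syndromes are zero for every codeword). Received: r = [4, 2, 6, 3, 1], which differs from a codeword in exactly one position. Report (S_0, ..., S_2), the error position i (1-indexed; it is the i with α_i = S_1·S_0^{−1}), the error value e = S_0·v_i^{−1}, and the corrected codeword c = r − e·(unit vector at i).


S = (9, 1, 5), error at position 2, error magnitude e = 5, c = [4, 8, 6, 3, 1].

Step 1: column multipliers v_i = (∏_{j≠i}(α_i − α_j))^{−1} mod 11.
  i = 1 (α = 2): (2−5)(2−9)(2−4)(2−8) = (−3)·(−7)·(−2)·(−6) = 252 ≡ 10, so v_1 = 10^{−1} = 10 (mod 11).
  i = 2 (α = 5): (5−2)(5−9)(5−4)(5−8) = 3·(−4)·1·(−3) = 36 ≡ 3, so v_2 = 3^{−1} = 4 (mod 11).
  i = 3 (α = 9): (9−2)(9−5)(9−4)(9−8) = 7·4·5·1 = 140 ≡ 8, so v_3 = 8^{−1} = 7 (mod 11).
  i = 4 (α = 4): (4−2)(4−5)(4−9)(4−8) = 2·(−1)·(−5)·(−4) = −40 ≡ 4, so v_4 = 4^{−1} = 3 (mod 11).
  i = 5 (α = 8): (8−2)(8−5)(8−9)(8−4) = 6·3·(−1)·4 = −72 ≡ 5, so v_5 = 5^{−1} = 9 (mod 11).
  v = [10, 4, 7, 3, 9].
Step 2: syndromes of r = [4, 2, 6, 3, 1] (all sums mod 11).
  S_0 = Σ v_i r_i = 10·4 + 4·2 + 7·6 + 3·3 + 9·1 = 108 ≡ 9.
  S_1 = Σ v_i α_i r_i = 10·2·4 + 4·5·2 + 7·9·6 + 3·4·3 + 9·8·1 = 606 ≡ 1.
  α_i^2 mod 11 = [4, 3, 4, 5, 9].
  S_2 = Σ v_i α_i^2 r_i = 10·4·4 + 4·3·2 + 7·4·6 + 3·5·3 + 9·9·1 = 478 ≡ 5.
  S = (9, 1, 5) ≠ 0, so r is not a codeword (an error is present).
Step 3: locate the error. For a single error e at position i, S_ℓ = v_i·e·α_i^ℓ, so α_err = S_1/S_0.
  S_0^{−1} = 9^{−1} = 5 (mod 11), so α_err = 1·5 = 5 ≡ 5 = α_2. Error position i = 2.
  Consistency check: S_2/S_1 = 5·1 = 5 ≡ 5 = α_err ✓ (single-error assumption holds).
Step 4: error magnitude e = S_0/v_2 = S_0·∏_{j≠2}(α_2 − α_j) = 9·3 = 27 ≡ 5 (mod 11).
Step 5: correct position 2: c_2 = r_2 − e = 2 − 5 ≡ 8 (mod 11). Hence c = [4, 8, 6, 3, 1].
  Check: interpolating c through the α_i gives m(x) = 5 + 5·x (degree < 2) with m(α_i) = c_i for every i, so c is indeed a codeword.


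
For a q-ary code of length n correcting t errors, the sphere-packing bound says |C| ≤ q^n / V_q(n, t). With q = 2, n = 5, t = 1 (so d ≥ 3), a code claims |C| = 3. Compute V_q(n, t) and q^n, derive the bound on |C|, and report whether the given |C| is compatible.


V_q(n, t) = 6, q^n = 32, Hamming bound = 5, |C| = 3 ≤ bound (satisfied).

Step 1: Compute V_q(n, t) = Σ_{j=0}^1 C(n, j) (q−1)^j.
  j = 0: C(5,0)·(1)^0 = 1·1 = 1.
  j = 1: C(5,1)·(1)^1 = 5·1 = 5.
  V_q(n, t) = 1 + 5 = 6.
Step 2: q^n = 2^5 = 32.
Step 3: Hamming bound ⌊q^n / V_q(n,t)⌋ = ⌊32/6⌋ = 5.
Step 4: Compare |C| = 3 to 5: satisfied.
The claimed |C| lies below the Hamming bound.


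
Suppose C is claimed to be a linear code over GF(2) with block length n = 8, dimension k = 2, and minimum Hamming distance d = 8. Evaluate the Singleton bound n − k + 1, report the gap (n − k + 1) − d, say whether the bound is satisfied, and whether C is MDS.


Singleton RHS = n − k + 1 = 7, slack = -1, bound violated (no such code; not MDS).

Singleton bound: d ≤ n − k + 1.
Here n = 8, k = 2, so n − k + 1 = 7.
Given d = 8, check d ≤ 7: NO.
Slack = (n − k + 1) − d = -1.
The slack is negative: d = 8 exceeds n − k + 1 = 7 by 1, so the Singleton bound is violated and no linear [8, 2, 8]_2 code can exist. In particular it is not MDS (MDS requires d = n − k + 1 exactly).
Description: the claimed parameters are [8, 2, 8]_2; such a code would be impossible (violates the Singleton bound).


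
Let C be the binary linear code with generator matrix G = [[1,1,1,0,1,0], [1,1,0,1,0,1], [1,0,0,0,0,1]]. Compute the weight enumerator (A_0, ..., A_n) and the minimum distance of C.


Weight distribution: A_0 = 1, A_2 = 2, A_4 = 5. Minimum distance d = 2.

Enumerate all 2^3 = 8 messages m ∈ F_2^3.
For each, compute codeword c = mG in F_2^6, then tally its weight.
  m = 000 → c = 000000, weight = 0.
  m = 100 → c = 111010, weight = 4.
  m = 010 → c = 110101, weight = 4.
  m = 110 → c = 001111, weight = 4.
  m = 001 → c = 100001, weight = 2.
  m = 101 → c = 011011, weight = 4.
  m = 011 → c = 010100, weight = 2.
  m = 111 → c = 101110, weight = 4.
Tally weights:
  weight 0: 1 codewords.
  weight 2: 2 codewords.
  weight 4: 5 codewords.
Minimum distance d = smallest w > 0 with A_w > 0 = 2.
Sanity: Σ A_w = 8 = 2^3 = 8 ✓.


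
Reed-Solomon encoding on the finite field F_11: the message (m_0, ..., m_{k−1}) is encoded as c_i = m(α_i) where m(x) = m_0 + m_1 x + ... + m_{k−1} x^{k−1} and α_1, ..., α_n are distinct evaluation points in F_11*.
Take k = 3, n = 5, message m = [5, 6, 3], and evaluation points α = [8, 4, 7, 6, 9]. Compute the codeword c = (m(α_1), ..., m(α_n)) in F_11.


c = [3, 0, 7, 6, 5]

Message polynomial: m(x) = 5 + 6·x + 3·x^2 (mod 11).
For each evaluation point α_i, compute m(α_i) mod 11:
  α_1 = 8: Horner steps 3 → 8 → 3, so m(8) = 3.
  α_2 = 4: Horner steps 3 → 7 → 0, so m(4) = 0.
  α_3 = 7: Horner steps 3 → 5 → 7, so m(7) = 7.
  α_4 = 6: Horner steps 3 → 2 → 6, so m(6) = 6.
  α_5 = 9: Horner steps 3 → 0 → 5, so m(9) = 5.
Codeword c = [3, 0, 7, 6, 5] ∈ F_11^5.


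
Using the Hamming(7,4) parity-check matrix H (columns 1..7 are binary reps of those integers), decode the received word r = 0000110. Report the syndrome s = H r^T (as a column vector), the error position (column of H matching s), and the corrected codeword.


s = (0, 1, 1)^T, error position = 3, corrected codeword c = 0010110

Compute s = H r^T mod 2 one row at a time:
  s_1 = 0 + 1 + 1 + 0 = 2 ≡ 0 (mod 2).
  s_2 = 0 + 0 + 1 + 0 = 1 ≡ 1 (mod 2).
  s_3 = 0 + 0 + 1 + 0 = 1 ≡ 1 (mod 2).
s = (0, 1, 1)^T — this equals column 3 of H (binary 011), so error is at position 3.
Correct: flip bit 3 of r = 0000110 to get c = 0010110.


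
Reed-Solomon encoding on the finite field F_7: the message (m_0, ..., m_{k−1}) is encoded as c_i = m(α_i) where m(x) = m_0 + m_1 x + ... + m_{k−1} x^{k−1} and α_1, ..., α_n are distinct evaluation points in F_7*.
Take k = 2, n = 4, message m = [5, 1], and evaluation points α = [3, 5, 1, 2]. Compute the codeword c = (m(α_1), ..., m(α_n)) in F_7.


c = [1, 3, 6, 0]

Message polynomial: m(x) = 5 + 1·x (mod 7).
For each evaluation point α_i, compute m(α_i) mod 7:
  α_1 = 3: Horner steps 1 → 1, so m(3) = 1.
  α_2 = 5: Horner steps 1 → 3, so m(5) = 3.
  α_3 = 1: Horner steps 1 → 6, so m(1) = 6.
  α_4 = 2: Horner steps 1 → 0, so m(2) = 0.
Codeword c = [1, 3, 6, 0] ∈ F_7^4.


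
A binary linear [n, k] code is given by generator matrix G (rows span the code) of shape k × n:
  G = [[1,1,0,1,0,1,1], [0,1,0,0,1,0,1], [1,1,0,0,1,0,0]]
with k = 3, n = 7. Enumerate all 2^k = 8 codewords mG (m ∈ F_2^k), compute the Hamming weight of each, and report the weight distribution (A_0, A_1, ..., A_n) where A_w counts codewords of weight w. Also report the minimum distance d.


Weight distribution: A_0 = 1, A_2 = 1, A_3 = 3, A_4 = 2, A_5 = 1. Minimum distance d = 2.

Enumerate all 2^3 = 8 messages m ∈ F_2^3.
For each, compute codeword c = mG in F_2^7, then tally its weight.
  m = 000 → c = 0000000, weight = 0.
  m = 100 → c = 1101011, weight = 5.
  m = 010 → c = 0100101, weight = 3.
  m = 110 → c = 1001110, weight = 4.
  m = 001 → c = 1100100, weight = 3.
  m = 101 → c = 0001111, weight = 4.
  m = 011 → c = 1000001, weight = 2.
  m = 111 → c = 0101010, weight = 3.
Tally weights:
  weight 0: 1 codewords.
  weight 2: 1 codewords.
  weight 3: 3 codewords.
  weight 4: 2 codewords.
  weight 5: 1 codewords.
Minimum distance d = smallest w > 0 with A_w > 0 = 2.
Sanity: Σ A_w = 8 = 2^3 = 8 ✓.


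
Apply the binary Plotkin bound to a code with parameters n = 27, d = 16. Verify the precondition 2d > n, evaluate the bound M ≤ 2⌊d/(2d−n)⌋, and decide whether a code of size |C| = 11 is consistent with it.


Plotkin bound M ≤ 6; given |C| = 11 > bound (violated).

Check applicability: 2d = 32, n = 27.
2d − n = 5 > 0, so Plotkin applies.
Compute d/(2d−n) = 16/5 ≈ 3.2000.
⌊d/(2d−n)⌋ = 3.
Plotkin bound: M ≤ 2·3 = 6.
Given |C| = 11, check: VIOLATED.
This |C| is above the Plotkin bound, so no binary code with n = 27, d = 16 and 11 codewords exists.


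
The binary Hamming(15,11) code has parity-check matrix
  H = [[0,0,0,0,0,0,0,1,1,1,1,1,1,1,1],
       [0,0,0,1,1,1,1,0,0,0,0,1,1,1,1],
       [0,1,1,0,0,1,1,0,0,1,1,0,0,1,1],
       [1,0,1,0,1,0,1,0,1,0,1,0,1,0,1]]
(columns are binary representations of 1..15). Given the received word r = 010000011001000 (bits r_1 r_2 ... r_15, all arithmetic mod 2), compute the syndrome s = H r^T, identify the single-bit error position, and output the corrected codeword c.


s = (1, 1, 1, 1)^T, error position = 15, corrected codeword c = 010000011001001

Compute s = H r^T mod 2 one row at a time:
  s_1 = 1 + 1 + 0 + 0 + 1 + 0 + 0 + 0 = 3 ≡ 1 (mod 2).
  s_2 = 0 + 0 + 0 + 0 + 1 + 0 + 0 + 0 = 1 ≡ 1 (mod 2).
  s_3 = 1 + 0 + 0 + 0 + 0 + 0 + 0 + 0 = 1 ≡ 1 (mod 2).
  s_4 = 0 + 0 + 0 + 0 + 1 + 0 + 0 + 0 = 1 ≡ 1 (mod 2).
s = (1, 1, 1, 1)^T — this equals column 15 of H (binary 1111), so error is at position 15.
Correct: flip bit 15 of r = 010000011001000 to get c = 010000011001001.


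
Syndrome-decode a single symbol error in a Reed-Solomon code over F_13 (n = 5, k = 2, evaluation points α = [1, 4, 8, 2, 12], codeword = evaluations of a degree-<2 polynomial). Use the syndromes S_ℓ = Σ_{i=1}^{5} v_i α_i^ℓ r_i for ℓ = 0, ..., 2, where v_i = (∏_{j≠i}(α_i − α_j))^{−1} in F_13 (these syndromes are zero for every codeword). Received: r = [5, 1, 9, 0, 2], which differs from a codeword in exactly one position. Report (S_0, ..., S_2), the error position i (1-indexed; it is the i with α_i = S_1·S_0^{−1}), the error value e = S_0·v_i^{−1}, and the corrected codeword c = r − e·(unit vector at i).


S = (5, 7, 2), error at position 2, error magnitude e = 11, c = [5, 3, 9, 0, 2].

Step 1: column multipliers v_i = (∏_{j≠i}(α_i − α_j))^{−1} mod 13.
  i = 1 (α = 1): (1−4)(1−8)(1−2)(1−12) = (−3)·(−7)·(−1)·(−11) = 231 ≡ 10, so v_1 = 10^{−1} = 4 (mod 13).
  i = 2 (α = 4): (4−1)(4−8)(4−2)(4−12) = 3·(−4)·2·(−8) = 192 ≡ 10, so v_2 = 10^{−1} = 4 (mod 13).
  i = 3 (α = 8): (8−1)(8−4)(8−2)(8−12) = 7·4·6·(−4) = −672 ≡ 4, so v_3 = 4^{−1} = 10 (mod 13).
  i = 4 (α = 2): (2−1)(2−4)(2−8)(2−12) = 1·(−2)·(−6)·(−10) = −120 ≡ 10, so v_4 = 10^{−1} = 4 (mod 13).
  i = 5 (α = 12): (12−1)(12−4)(12−8)(12−2) = 11·8·4·10 = 3520 ≡ 10, so v_5 = 10^{−1} = 4 (mod 13).
  v = [4, 4, 10, 4, 4].
Step 2: syndromes of r = [5, 1, 9, 0, 2] (all sums mod 13).
  S_0 = Σ v_i r_i = 4·5 + 4·1 + 10·9 + 4·0 + 4·2 = 122 ≡ 5.
  S_1 = Σ v_i α_i r_i = 4·1·5 + 4·4·1 + 10·8·9 + 4·2·0 + 4·12·2 = 852 ≡ 7.
  α_i^2 mod 13 = [1, 3, 12, 4, 1].
  S_2 = Σ v_i α_i^2 r_i = 4·1·5 + 4·3·1 + 10·12·9 + 4·4·0 + 4·1·2 = 1120 ≡ 2.
  S = (5, 7, 2) ≠ 0, so r is not a codeword (an error is present).
Step 3: locate the error. For a single error e at position i, S_ℓ = v_i·e·α_i^ℓ, so α_err = S_1/S_0.
  S_0^{−1} = 5^{−1} = 8 (mod 13), so α_err = 7·8 = 56 ≡ 4 = α_2. Error position i = 2.
  Consistency check: S_2/S_1 = 2·2 = 4 ≡ 4 = α_err ✓ (single-error assumption holds).
Step 4: error magnitude e = S_0/v_2 = S_0·∏_{j≠2}(α_2 − α_j) = 5·10 = 50 ≡ 11 (mod 13).
Step 5: correct position 2: c_2 = r_2 − e = 1 − 11 ≡ 3 (mod 13). Hence c = [5, 3, 9, 0, 2].
  Check: interpolating c through the α_i gives m(x) = 10 + 8·x (degree < 2) with m(α_i) = c_i for every i, so c is indeed a codeword.


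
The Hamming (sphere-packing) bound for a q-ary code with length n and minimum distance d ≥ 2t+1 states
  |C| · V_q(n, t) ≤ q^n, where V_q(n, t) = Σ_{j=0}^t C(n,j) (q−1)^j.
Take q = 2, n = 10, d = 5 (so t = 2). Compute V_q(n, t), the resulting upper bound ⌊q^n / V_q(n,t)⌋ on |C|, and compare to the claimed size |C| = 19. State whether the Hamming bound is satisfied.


V_q(n, t) = 56, q^n = 1024, Hamming bound = 18, |C| = 19 > bound (violated).

Step 1: Compute V_q(n, t) = Σ_{j=0}^2 C(n, j) (q−1)^j.
  j = 0: C(10,0)·(1)^0 = 1·1 = 1.
  j = 1: C(10,1)·(1)^1 = 10·1 = 10.
  j = 2: C(10,2)·(1)^2 = 45·1 = 45.
  V_q(n, t) = 1 + 10 + 45 = 56.
Step 2: q^n = 2^10 = 1024.
Step 3: Hamming bound ⌊q^n / V_q(n,t)⌋ = ⌊1024/56⌋ = 18.
Step 4: Compare |C| = 19 to 18: violated.
The claimed |C| lies above the Hamming bound, so no 2-ary code of length 10 with d ≥ 5 can have 19 codewords.


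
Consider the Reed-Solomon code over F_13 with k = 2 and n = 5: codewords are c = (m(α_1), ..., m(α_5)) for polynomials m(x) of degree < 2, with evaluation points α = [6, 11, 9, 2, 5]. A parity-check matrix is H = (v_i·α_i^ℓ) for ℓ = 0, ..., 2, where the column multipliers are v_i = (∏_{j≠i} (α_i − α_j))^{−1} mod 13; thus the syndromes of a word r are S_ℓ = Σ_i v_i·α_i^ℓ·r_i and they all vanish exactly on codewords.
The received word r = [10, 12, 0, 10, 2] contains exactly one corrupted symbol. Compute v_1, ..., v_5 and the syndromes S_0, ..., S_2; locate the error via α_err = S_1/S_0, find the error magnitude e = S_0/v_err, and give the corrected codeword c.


S = (10, 8, 9), error at position 1, error magnitude e = 2, c = [8, 12, 0, 10, 2].

Step 1: column multipliers v_i = (∏_{j≠i}(α_i − α_j))^{−1} mod 13.
  i = 1 (α = 6): (6−11)(6−9)(6−2)(6−5) = (−5)·(−3)·4·1 = 60 ≡ 8, so v_1 = 8^{−1} = 5 (mod 13).
  i = 2 (α = 11): (11−6)(11−9)(11−2)(11−5) = 5·2·9·6 = 540 ≡ 7, so v_2 = 7^{−1} = 2 (mod 13).
  i = 3 (α = 9): (9−6)(9−11)(9−2)(9−5) = 3·(−2)·7·4 = −168 ≡ 1, so v_3 = 1^{−1} = 1 (mod 13).
  i = 4 (α = 2): (2−6)(2−11)(2−9)(2−5) = (−4)·(−9)·(−7)·(−3) = 756 ≡ 2, so v_4 = 2^{−1} = 7 (mod 13).
  i = 5 (α = 5): (5−6)(5−11)(5−9)(5−2) = (−1)·(−6)·(−4)·3 = −72 ≡ 6, so v_5 = 6^{−1} = 11 (mod 13).
  v = [5, 2, 1, 7, 11].
Step 2: syndromes of r = [10, 12, 0, 10, 2] (all sums mod 13).
  S_0 = Σ v_i r_i = 5·10 + 2·12 + 1·0 + 7·10 + 11·2 = 166 ≡ 10.
  S_1 = Σ v_i α_i r_i = 5·6·10 + 2·11·12 + 1·9·0 + 7·2·10 + 11·5·2 = 814 ≡ 8.
  α_i^2 mod 13 = [10, 4, 3, 4, 12].
  S_2 = Σ v_i α_i^2 r_i = 5·10·10 + 2·4·12 + 1·3·0 + 7·4·10 + 11·12·2 = 1140 ≡ 9.
  S = (10, 8, 9) ≠ 0, so r is not a codeword (an error is present).
Step 3: locate the error. For a single error e at position i, S_ℓ = v_i·e·α_i^ℓ, so α_err = S_1/S_0.
  S_0^{−1} = 10^{−1} = 4 (mod 13), so α_err = 8·4 = 32 ≡ 6 = α_1. Error position i = 1.
  Consistency check: S_2/S_1 = 9·5 = 45 ≡ 6 = α_err ✓ (single-error assumption holds).
Step 4: error magnitude e = S_0/v_1 = S_0·∏_{j≠1}(α_1 − α_j) = 10·8 = 80 ≡ 2 (mod 13).
Step 5: correct position 1: c_1 = r_1 − e = 10 − 2 ≡ 8 (mod 13). Hence c = [8, 12, 0, 10, 2].
  Check: interpolating c through the α_i gives m(x) = 11 + 6·x (degree < 2) with m(α_i) = c_i for every i, so c is indeed a codeword.


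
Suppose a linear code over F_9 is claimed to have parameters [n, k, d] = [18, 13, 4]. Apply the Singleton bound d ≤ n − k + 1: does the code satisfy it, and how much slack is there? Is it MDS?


Singleton RHS = n − k + 1 = 6, slack = 2, bound satisfied, not MDS.

Singleton bound: d ≤ n − k + 1.
Here n = 18, k = 13, so n − k + 1 = 6.
Given d = 4, check d ≤ 6: YES.
Slack = (n − k + 1) − d = 2.
The code is NOT MDS (slack = 2 > 0).
Description: the claimed parameters are [18, 13, 4]_9; such a code would be non-MDS.


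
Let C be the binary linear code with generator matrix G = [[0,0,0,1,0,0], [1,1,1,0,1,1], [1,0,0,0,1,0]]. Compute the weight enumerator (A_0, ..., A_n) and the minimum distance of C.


Weight distribution: A_0 = 1, A_1 = 1, A_2 = 1, A_3 = 2, A_4 = 1, A_5 = 1, A_6 = 1. Minimum distance d = 1.

Enumerate all 2^3 = 8 messages m ∈ F_2^3.
For each, compute codeword c = mG in F_2^6, then tally its weight.
  m = 000 → c = 000000, weight = 0.
  m = 100 → c = 000100, weight = 1.
  m = 010 → c = 111011, weight = 5.
  m = 110 → c = 111111, weight = 6.
  m = 001 → c = 100010, weight = 2.
  m = 101 → c = 100110, weight = 3.
  m = 011 → c = 011001, weight = 3.
  m = 111 → c = 011101, weight = 4.
Tally weights:
  weight 0: 1 codewords.
  weight 1: 1 codewords.
  weight 2: 1 codewords.
  weight 3: 2 codewords.
  weight 4: 1 codewords.
  weight 5: 1 codewords.
  weight 6: 1 codewords.
Minimum distance d = smallest w > 0 with A_w > 0 = 1.
Sanity: Σ A_w = 8 = 2^3 = 8 ✓.


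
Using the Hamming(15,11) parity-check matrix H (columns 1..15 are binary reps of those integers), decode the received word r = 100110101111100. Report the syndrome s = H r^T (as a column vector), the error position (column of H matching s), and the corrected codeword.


s = (1, 1, 1, 0)^T, error position = 14, corrected codeword c = 100110101111110

Compute s = H r^T mod 2 one row at a time:
  s_1 = 0 + 1 + 1 + 1 + 1 + 1 + 0 + 0 = 5 ≡ 1 (mod 2).
  s_2 = 1 + 1 + 0 + 1 + 1 + 1 + 0 + 0 = 5 ≡ 1 (mod 2).
  s_3 = 0 + 0 + 0 + 1 + 1 + 1 + 0 + 0 = 3 ≡ 1 (mod 2).
  s_4 = 1 + 0 + 1 + 1 + 1 + 1 + 1 + 0 = 6 ≡ 0 (mod 2).
s = (1, 1, 1, 0)^T — this equals column 14 of H (binary 1110), so error is at position 14.
Correct: flip bit 14 of r = 100110101111100 to get c = 100110101111110.


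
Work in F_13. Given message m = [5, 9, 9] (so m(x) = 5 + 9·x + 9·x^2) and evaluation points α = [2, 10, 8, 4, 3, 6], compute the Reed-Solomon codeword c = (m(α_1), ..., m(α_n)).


c = [7, 7, 3, 3, 9, 6]

Message polynomial: m(x) = 5 + 9·x + 9·x^2 (mod 13).
For each evaluation point α_i, compute m(α_i) mod 13:
  α_1 = 2: Horner steps 9 → 1 → 7, so m(2) = 7.
  α_2 = 10: Horner steps 9 → 8 → 7, so m(10) = 7.
  α_3 = 8: Horner steps 9 → 3 → 3, so m(8) = 3.
  α_4 = 4: Horner steps 9 → 6 → 3, so m(4) = 3.
  α_5 = 3: Horner steps 9 → 10 → 9, so m(3) = 9.
  α_6 = 6: Horner steps 9 → 11 → 6, so m(6) = 6.
Codeword c = [7, 7, 3, 3, 9, 6] ∈ F_13^6.


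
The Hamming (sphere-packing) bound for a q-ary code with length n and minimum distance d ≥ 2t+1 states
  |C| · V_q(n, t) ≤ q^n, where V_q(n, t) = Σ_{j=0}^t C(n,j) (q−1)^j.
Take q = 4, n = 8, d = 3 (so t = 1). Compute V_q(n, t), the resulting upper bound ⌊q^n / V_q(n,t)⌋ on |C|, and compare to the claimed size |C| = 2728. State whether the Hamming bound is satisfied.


V_q(n, t) = 25, q^n = 65536, Hamming bound = 2621, |C| = 2728 > bound (violated).

Step 1: Compute V_q(n, t) = Σ_{j=0}^1 C(n, j) (q−1)^j.
  j = 0: C(8,0)·(3)^0 = 1·1 = 1.
  j = 1: C(8,1)·(3)^1 = 8·3 = 24.
  V_q(n, t) = 1 + 24 = 25.
Step 2: q^n = 4^8 = 65536.
Step 3: Hamming bound ⌊q^n / V_q(n,t)⌋ = ⌊65536/25⌋ = 2621.
Step 4: Compare |C| = 2728 to 2621: violated.
The claimed |C| lies above the Hamming bound, so no 4-ary code of length 8 with d ≥ 3 can have 2728 codewords.


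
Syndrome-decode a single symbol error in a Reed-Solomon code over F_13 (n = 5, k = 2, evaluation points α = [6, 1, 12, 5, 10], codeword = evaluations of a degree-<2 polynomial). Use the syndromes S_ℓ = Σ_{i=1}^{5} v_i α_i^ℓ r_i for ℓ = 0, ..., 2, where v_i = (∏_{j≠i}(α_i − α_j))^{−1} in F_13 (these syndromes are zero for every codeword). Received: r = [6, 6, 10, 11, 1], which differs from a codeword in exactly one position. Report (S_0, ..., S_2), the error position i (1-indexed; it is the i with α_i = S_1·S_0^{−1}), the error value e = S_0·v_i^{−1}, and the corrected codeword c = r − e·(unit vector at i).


S = (12, 7, 3), error at position 1, error magnitude e = 10, c = [9, 6, 10, 11, 1].

Step 1: column multipliers v_i = (∏_{j≠i}(α_i − α_j))^{−1} mod 13.
  i = 1 (α = 6): (6−1)(6−12)(6−5)(6−10) = 5·(−6)·1·(−4) = 120 ≡ 3, so v_1 = 3^{−1} = 9 (mod 13).
  i = 2 (α = 1): (1−6)(1−12)(1−5)(1−10) = (−5)·(−11)·(−4)·(−9) = 1980 ≡ 4, so v_2 = 4^{−1} = 10 (mod 13).
  i = 3 (α = 12): (12−6)(12−1)(12−5)(12−10) = 6·11·7·2 = 924 ≡ 1, so v_3 = 1^{−1} = 1 (mod 13).
  i = 4 (α = 5): (5−6)(5−1)(5−12)(5−10) = (−1)·4·(−7)·(−5) = −140 ≡ 3, so v_4 = 3^{−1} = 9 (mod 13).
  i = 5 (α = 10): (10−6)(10−1)(10−12)(10−5) = 4·9·(−2)·5 = −360 ≡ 4, so v_5 = 4^{−1} = 10 (mod 13).
  v = [9, 10, 1, 9, 10].
Step 2: syndromes of r = [6, 6, 10, 11, 1] (all sums mod 13).
  S_0 = Σ v_i r_i = 9·6 + 10·6 + 1·10 + 9·11 + 10·1 = 233 ≡ 12.
  S_1 = Σ v_i α_i r_i = 9·6·6 + 10·1·6 + 1·12·10 + 9·5·11 + 10·10·1 = 1099 ≡ 7.
  α_i^2 mod 13 = [10, 1, 1, 12, 9].
  S_2 = Σ v_i α_i^2 r_i = 9·10·6 + 10·1·6 + 1·1·10 + 9·12·11 + 10·9·1 = 1888 ≡ 3.
  S = (12, 7, 3) ≠ 0, so r is not a codeword (an error is present).
Step 3: locate the error. For a single error e at position i, S_ℓ = v_i·e·α_i^ℓ, so α_err = S_1/S_0.
  S_0^{−1} = 12^{−1} = 12 (mod 13), so α_err = 7·12 = 84 ≡ 6 = α_1. Error position i = 1.
  Consistency check: S_2/S_1 = 3·2 = 6 ≡ 6 = α_err ✓ (single-error assumption holds).
Step 4: error magnitude e = S_0/v_1 = S_0·∏_{j≠1}(α_1 − α_j) = 12·3 = 36 ≡ 10 (mod 13).
Step 5: correct position 1: c_1 = r_1 − e = 6 − 10 ≡ 9 (mod 13). Hence c = [9, 6, 10, 11, 1].
  Check: interpolating c through the α_i gives m(x) = 8 + 11·x (degree < 2) with m(α_i) = c_i for every i, so c is indeed a codeword.


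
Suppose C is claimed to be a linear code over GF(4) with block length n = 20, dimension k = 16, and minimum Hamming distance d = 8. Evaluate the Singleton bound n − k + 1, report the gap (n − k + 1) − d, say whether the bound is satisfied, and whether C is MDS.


Singleton RHS = n − k + 1 = 5, slack = -3, bound violated (no such code; not MDS).

Singleton bound: d ≤ n − k + 1.
Here n = 20, k = 16, so n − k + 1 = 5.
Given d = 8, check d ≤ 5: NO.
Slack = (n − k + 1) − d = -3.
The slack is negative: d = 8 exceeds n − k + 1 = 5 by 3, so the Singleton bound is violated and no linear [20, 16, 8]_4 code can exist. In particular it is not MDS (MDS requires d = n − k + 1 exactly).
Description: the claimed parameters are [20, 16, 8]_4; such a code would be impossible (violates the Singleton bound).


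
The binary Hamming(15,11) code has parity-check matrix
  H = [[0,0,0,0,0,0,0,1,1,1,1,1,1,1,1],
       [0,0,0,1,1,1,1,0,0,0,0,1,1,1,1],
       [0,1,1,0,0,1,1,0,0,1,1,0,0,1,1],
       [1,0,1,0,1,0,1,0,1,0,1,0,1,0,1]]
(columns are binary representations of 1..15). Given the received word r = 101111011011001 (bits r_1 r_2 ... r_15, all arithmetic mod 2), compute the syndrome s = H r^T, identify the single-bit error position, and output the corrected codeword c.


s = (1, 1, 0, 0)^T, error position = 12, corrected codeword c = 101111011010001

Compute s = H r^T mod 2 one row at a time:
  s_1 = 1 + 1 + 0 + 1 + 1 + 0 + 0 + 1 = 5 ≡ 1 (mod 2).
  s_2 = 1 + 1 + 1 + 0 + 1 + 0 + 0 + 1 = 5 ≡ 1 (mod 2).
  s_3 = 0 + 1 + 1 + 0 + 0 + 1 + 0 + 1 = 4 ≡ 0 (mod 2).
  s_4 = 1 + 1 + 1 + 0 + 1 + 1 + 0 + 1 = 6 ≡ 0 (mod 2).
s = (1, 1, 0, 0)^T — this equals column 12 of H (binary 1100), so error is at position 12.
Correct: flip bit 12 of r = 101111011011001 to get c = 101111011010001.


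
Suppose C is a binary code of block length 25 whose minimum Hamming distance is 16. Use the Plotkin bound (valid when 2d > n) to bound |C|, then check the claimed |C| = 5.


Plotkin bound M ≤ 4; given |C| = 5 > bound (violated).

Check applicability: 2d = 32, n = 25.
2d − n = 7 > 0, so Plotkin applies.
Compute d/(2d−n) = 16/7 ≈ 2.2857.
⌊d/(2d−n)⌋ = 2.
Plotkin bound: M ≤ 2·2 = 4.
Given |C| = 5, check: VIOLATED.
This |C| is above the Plotkin bound, so no binary code with n = 25, d = 16 and 5 codewords exists.


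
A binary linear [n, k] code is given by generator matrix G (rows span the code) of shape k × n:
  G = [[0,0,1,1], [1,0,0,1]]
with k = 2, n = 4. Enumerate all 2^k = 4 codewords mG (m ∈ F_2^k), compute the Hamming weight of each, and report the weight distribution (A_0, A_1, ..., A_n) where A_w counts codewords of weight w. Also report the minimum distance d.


Weight distribution: A_0 = 1, A_2 = 3. Minimum distance d = 2.

Enumerate all 2^2 = 4 messages m ∈ F_2^2.
For each, compute codeword c = mG in F_2^4, then tally its weight.
  m = 00 → c = 0000, weight = 0.
  m = 10 → c = 0011, weight = 2.
  m = 01 → c = 1001, weight = 2.
  m = 11 → c = 1010, weight = 2.
Tally weights:
  weight 0: 1 codewords.
  weight 2: 3 codewords.
Minimum distance d = smallest w > 0 with A_w > 0 = 2.
Sanity: Σ A_w = 4 = 2^2 = 4 ✓.


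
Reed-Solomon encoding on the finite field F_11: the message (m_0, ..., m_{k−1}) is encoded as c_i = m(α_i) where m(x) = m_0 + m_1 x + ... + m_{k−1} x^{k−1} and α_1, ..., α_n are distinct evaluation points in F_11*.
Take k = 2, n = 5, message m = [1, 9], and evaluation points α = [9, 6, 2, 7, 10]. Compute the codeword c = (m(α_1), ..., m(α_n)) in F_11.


c = [5, 0, 8, 9, 3]

Message polynomial: m(x) = 1 + 9·x (mod 11).
For each evaluation point α_i, compute m(α_i) mod 11:
  α_1 = 9: Horner steps 9 → 5, so m(9) = 5.
  α_2 = 6: Horner steps 9 → 0, so m(6) = 0.
  α_3 = 2: Horner steps 9 → 8, so m(2) = 8.
  α_4 = 7: Horner steps 9 → 9, so m(7) = 9.
  α_5 = 10: Horner steps 9 → 3, so m(10) = 3.
Codeword c = [5, 0, 8, 9, 3] ∈ F_11^5.


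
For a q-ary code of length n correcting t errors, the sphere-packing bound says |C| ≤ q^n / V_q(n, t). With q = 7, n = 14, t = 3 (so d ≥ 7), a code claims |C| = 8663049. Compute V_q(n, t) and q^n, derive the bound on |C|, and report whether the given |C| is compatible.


V_q(n, t) = 81985, q^n = 678223072849, Hamming bound = 8272526, |C| = 8663049 > bound (violated).

Step 1: Compute V_q(n, t) = Σ_{j=0}^3 C(n, j) (q−1)^j.
  j = 0: C(14,0)·(6)^0 = 1·1 = 1.
  j = 1: C(14,1)·(6)^1 = 14·6 = 84.
  j = 2: C(14,2)·(6)^2 = 91·36 = 3276.
  j = 3: C(14,3)·(6)^3 = 364·216 = 78624.
  V_q(n, t) = 1 + 84 + 3276 + 78624 = 81985.
Step 2: q^n = 7^14 = 678223072849.
Step 3: Hamming bound ⌊q^n / V_q(n,t)⌋ = ⌊678223072849/81985⌋ = 8272526.
Step 4: Compare |C| = 8663049 to 8272526: violated.
The claimed |C| lies above the Hamming bound, so no 7-ary code of length 14 with d ≥ 7 can have 8663049 codewords.


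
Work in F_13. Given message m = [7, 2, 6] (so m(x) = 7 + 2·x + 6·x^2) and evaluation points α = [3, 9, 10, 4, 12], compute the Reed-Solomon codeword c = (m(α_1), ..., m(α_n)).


c = [2, 4, 3, 7, 11]

Message polynomial: m(x) = 7 + 2·x + 6·x^2 (mod 13).
For each evaluation point α_i, compute m(α_i) mod 13:
  α_1 = 3: Horner steps 6 → 7 → 2, so m(3) = 2.
  α_2 = 9: Horner steps 6 → 4 → 4, so m(9) = 4.
  α_3 = 10: Horner steps 6 → 10 → 3, so m(10) = 3.
  α_4 = 4: Horner steps 6 → 0 → 7, so m(4) = 7.
  α_5 = 12: Horner steps 6 → 9 → 11, so m(12) = 11.
Codeword c = [2, 4, 3, 7, 11] ∈ F_13^5.


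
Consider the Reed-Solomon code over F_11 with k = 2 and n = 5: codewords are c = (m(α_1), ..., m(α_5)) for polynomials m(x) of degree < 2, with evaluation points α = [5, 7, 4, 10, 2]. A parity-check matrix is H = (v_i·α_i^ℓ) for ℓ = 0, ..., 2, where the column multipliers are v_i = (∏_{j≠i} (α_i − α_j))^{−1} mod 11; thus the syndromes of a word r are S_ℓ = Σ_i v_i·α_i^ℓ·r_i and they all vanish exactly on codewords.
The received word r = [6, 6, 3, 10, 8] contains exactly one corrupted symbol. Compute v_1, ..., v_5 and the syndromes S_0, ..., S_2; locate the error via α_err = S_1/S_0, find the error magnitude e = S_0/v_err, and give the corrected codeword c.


S = (3, 10, 4), error at position 2, error magnitude e = 5, c = [6, 1, 3, 10, 8].

Step 1: column multipliers v_i = (∏_{j≠i}(α_i − α_j))^{−1} mod 11.
  i = 1 (α = 5): (5−7)(5−4)(5−10)(5−2) = (−2)·1·(−5)·3 = 30 ≡ 8, so v_1 = 8^{−1} = 7 (mod 11).
  i = 2 (α = 7): (7−5)(7−4)(7−10)(7−2) = 2·3·(−3)·5 = −90 ≡ 9, so v_2 = 9^{−1} = 5 (mod 11).
  i = 3 (α = 4): (4−5)(4−7)(4−10)(4−2) = (−1)·(−3)·(−6)·2 = −36 ≡ 8, so v_3 = 8^{−1} = 7 (mod 11).
  i = 4 (α = 10): (10−5)(10−7)(10−4)(10−2) = 5·3·6·8 = 720 ≡ 5, so v_4 = 5^{−1} = 9 (mod 11).
  i = 5 (α = 2): (2−5)(2−7)(2−4)(2−10) = (−3)·(−5)·(−2)·(−8) = 240 ≡ 9, so v_5 = 9^{−1} = 5 (mod 11).
  v = [7, 5, 7, 9, 5].
Step 2: syndromes of r = [6, 6, 3, 10, 8] (all sums mod 11).
  S_0 = Σ v_i r_i = 7·6 + 5·6 + 7·3 + 9·10 + 5·8 = 223 ≡ 3.
  S_1 = Σ v_i α_i r_i = 7·5·6 + 5·7·6 + 7·4·3 + 9·10·10 + 5·2·8 = 1484 ≡ 10.
  α_i^2 mod 11 = [3, 5, 5, 1, 4].
  S_2 = Σ v_i α_i^2 r_i = 7·3·6 + 5·5·6 + 7·5·3 + 9·1·10 + 5·4·8 = 631 ≡ 4.
  S = (3, 10, 4) ≠ 0, so r is not a codeword (an error is present).
Step 3: locate the error. For a single error e at position i, S_ℓ = v_i·e·α_i^ℓ, so α_err = S_1/S_0.
  S_0^{−1} = 3^{−1} = 4 (mod 11), so α_err = 10·4 = 40 ≡ 7 = α_2. Error position i = 2.
  Consistency check: S_2/S_1 = 4·10 = 40 ≡ 7 = α_err ✓ (single-error assumption holds).
Step 4: error magnitude e = S_0/v_2 = S_0·∏_{j≠2}(α_2 − α_j) = 3·9 = 27 ≡ 5 (mod 11).
Step 5: correct position 2: c_2 = r_2 − e = 6 − 5 ≡ 1 (mod 11). Hence c = [6, 1, 3, 10, 8].
  Check: interpolating c through the α_i gives m(x) = 2 + 3·x (degree < 2) with m(α_i) = c_i for every i, so c is indeed a codeword.


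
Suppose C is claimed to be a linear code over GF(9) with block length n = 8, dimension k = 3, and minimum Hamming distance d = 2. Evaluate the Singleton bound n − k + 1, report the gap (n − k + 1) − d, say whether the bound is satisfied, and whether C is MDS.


Singleton RHS = n − k + 1 = 6, slack = 4, bound satisfied, not MDS.

Singleton bound: d ≤ n − k + 1.
Here n = 8, k = 3, so n − k + 1 = 6.
Given d = 2, check d ≤ 6: YES.
Slack = (n − k + 1) − d = 4.
The code is NOT MDS (slack = 4 > 0).
Description: the claimed parameters are [8, 3, 2]_9; such a code would be non-MDS.


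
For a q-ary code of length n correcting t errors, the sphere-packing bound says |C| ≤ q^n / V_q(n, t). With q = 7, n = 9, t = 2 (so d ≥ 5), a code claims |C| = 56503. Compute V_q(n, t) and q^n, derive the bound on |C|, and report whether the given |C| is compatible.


V_q(n, t) = 1351, q^n = 40353607, Hamming bound = 29869, |C| = 56503 > bound (violated).

Step 1: Compute V_q(n, t) = Σ_{j=0}^2 C(n, j) (q−1)^j.
  j = 0: C(9,0)·(6)^0 = 1·1 = 1.
  j = 1: C(9,1)·(6)^1 = 9·6 = 54.
  j = 2: C(9,2)·(6)^2 = 36·36 = 1296.
  V_q(n, t) = 1 + 54 + 1296 = 1351.
Step 2: q^n = 7^9 = 40353607.
Step 3: Hamming bound ⌊q^n / V_q(n,t)⌋ = ⌊40353607/1351⌋ = 29869.
Step 4: Compare |C| = 56503 to 29869: violated.
The claimed |C| lies above the Hamming bound, so no 7-ary code of length 9 with d ≥ 5 can have 56503 codewords.


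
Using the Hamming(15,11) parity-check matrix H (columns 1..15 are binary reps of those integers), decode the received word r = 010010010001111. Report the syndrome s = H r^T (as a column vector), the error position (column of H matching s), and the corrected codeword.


s = (1, 1, 1, 1)^T, error position = 15, corrected codeword c = 010010010001110

Compute s = H r^T mod 2 one row at a time:
  s_1 = 1 + 0 + 0 + 0 + 1 + 1 + 1 + 1 = 5 ≡ 1 (mod 2).
  s_2 = 0 + 1 + 0 + 0 + 1 + 1 + 1 + 1 = 5 ≡ 1 (mod 2).
  s_3 = 1 + 0 + 0 + 0 + 0 + 0 + 1 + 1 = 3 ≡ 1 (mod 2).
  s_4 = 0 + 0 + 1 + 0 + 0 + 0 + 1 + 1 = 3 ≡ 1 (mod 2).
s = (1, 1, 1, 1)^T — this equals column 15 of H (binary 1111), so error is at position 15.
Correct: flip bit 15 of r = 010010010001111 to get c = 010010010001110.


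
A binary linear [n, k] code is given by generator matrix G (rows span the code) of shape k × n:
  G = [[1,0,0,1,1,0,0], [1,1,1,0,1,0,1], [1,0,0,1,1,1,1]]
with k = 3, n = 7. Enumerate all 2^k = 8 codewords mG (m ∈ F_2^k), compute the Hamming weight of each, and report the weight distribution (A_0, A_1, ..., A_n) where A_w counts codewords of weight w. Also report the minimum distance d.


Weight distribution: A_0 = 1, A_2 = 1, A_3 = 1, A_4 = 2, A_5 = 3. Minimum distance d = 2.

Enumerate all 2^3 = 8 messages m ∈ F_2^3.
For each, compute codeword c = mG in F_2^7, then tally its weight.
  m = 000 → c = 0000000, weight = 0.
  m = 100 → c = 1001100, weight = 3.
  m = 010 → c = 1110101, weight = 5.
  m = 110 → c = 0111001, weight = 4.
  m = 001 → c = 1001111, weight = 5.
  m = 101 → c = 0000011, weight = 2.
  m = 011 → c = 0111010, weight = 4.
  m = 111 → c = 1110110, weight = 5.
Tally weights:
  weight 0: 1 codewords.
  weight 2: 1 codewords.
  weight 3: 1 codewords.
  weight 4: 2 codewords.
  weight 5: 3 codewords.
Minimum distance d = smallest w > 0 with A_w > 0 = 2.
Sanity: Σ A_w = 8 = 2^3 = 8 ✓.


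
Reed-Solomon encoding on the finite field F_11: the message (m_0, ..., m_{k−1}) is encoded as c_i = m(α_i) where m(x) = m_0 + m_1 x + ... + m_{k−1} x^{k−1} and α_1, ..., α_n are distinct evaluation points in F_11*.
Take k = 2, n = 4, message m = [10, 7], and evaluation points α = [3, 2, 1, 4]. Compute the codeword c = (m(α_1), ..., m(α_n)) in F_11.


c = [9, 2, 6, 5]

Message polynomial: m(x) = 10 + 7·x (mod 11).
For each evaluation point α_i, compute m(α_i) mod 11:
  α_1 = 3: Horner steps 7 → 9, so m(3) = 9.
  α_2 = 2: Horner steps 7 → 2, so m(2) = 2.
  α_3 = 1: Horner steps 7 → 6, so m(1) = 6.
  α_4 = 4: Horner steps 7 → 5, so m(4) = 5.
Codeword c = [9, 2, 6, 5] ∈ F_11^4.


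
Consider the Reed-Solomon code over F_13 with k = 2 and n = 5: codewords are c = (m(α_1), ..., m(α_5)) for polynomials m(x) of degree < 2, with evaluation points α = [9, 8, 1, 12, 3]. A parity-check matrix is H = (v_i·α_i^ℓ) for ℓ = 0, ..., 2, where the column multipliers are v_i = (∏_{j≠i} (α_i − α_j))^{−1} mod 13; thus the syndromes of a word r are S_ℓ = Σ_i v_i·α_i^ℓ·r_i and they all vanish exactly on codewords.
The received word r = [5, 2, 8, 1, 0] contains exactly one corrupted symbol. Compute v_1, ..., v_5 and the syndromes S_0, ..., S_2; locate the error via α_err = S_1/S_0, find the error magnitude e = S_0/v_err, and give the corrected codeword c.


S = (4, 4, 4), error at position 3, error magnitude e = 1, c = [5, 2, 7, 1, 0].

Step 1: column multipliers v_i = (∏_{j≠i}(α_i − α_j))^{−1} mod 13.
  i = 1 (α = 9): (9−8)(9−1)(9−12)(9−3) = 1·8·(−3)·6 = −144 ≡ 12, so v_1 = 12^{−1} = 12 (mod 13).
  i = 2 (α = 8): (8−9)(8−1)(8−12)(8−3) = (−1)·7·(−4)·5 = 140 ≡ 10, so v_2 = 10^{−1} = 4 (mod 13).
  i = 3 (α = 1): (1−9)(1−8)(1−12)(1−3) = (−8)·(−7)·(−11)·(−2) = 1232 ≡ 10, so v_3 = 10^{−1} = 4 (mod 13).
  i = 4 (α = 12): (12−9)(12−8)(12−1)(12−3) = 3·4·11·9 = 1188 ≡ 5, so v_4 = 5^{−1} = 8 (mod 13).
  i = 5 (α = 3): (3−9)(3−8)(3−1)(3−12) = (−6)·(−5)·2·(−9) = −540 ≡ 6, so v_5 = 6^{−1} = 11 (mod 13).
  v = [12, 4, 4, 8, 11].
Step 2: syndromes of r = [5, 2, 8, 1, 0] (all sums mod 13).
  S_0 = Σ v_i r_i = 12·5 + 4·2 + 4·8 + 8·1 + 11·0 = 108 ≡ 4.
  S_1 = Σ v_i α_i r_i = 12·9·5 + 4·8·2 + 4·1·8 + 8·12·1 + 11·3·0 = 732 ≡ 4.
  α_i^2 mod 13 = [3, 12, 1, 1, 9].
  S_2 = Σ v_i α_i^2 r_i = 12·3·5 + 4·12·2 + 4·1·8 + 8·1·1 + 11·9·0 = 316 ≡ 4.
  S = (4, 4, 4) ≠ 0, so r is not a codeword (an error is present).
Step 3: locate the error. For a single error e at position i, S_ℓ = v_i·e·α_i^ℓ, so α_err = S_1/S_0.
  S_0^{−1} = 4^{−1} = 10 (mod 13), so α_err = 4·10 = 40 ≡ 1 = α_3. Error position i = 3.
  Consistency check: S_2/S_1 = 4·10 = 40 ≡ 1 = α_err ✓ (single-error assumption holds).
Step 4: error magnitude e = S_0/v_3 = S_0·∏_{j≠3}(α_3 − α_j) = 4·10 = 40 ≡ 1 (mod 13).
Step 5: correct position 3: c_3 = r_3 − e = 8 − 1 ≡ 7 (mod 13). Hence c = [5, 2, 7, 1, 0].
  Check: interpolating c through the α_i gives m(x) = 4 + 3·x (degree < 2) with m(α_i) = c_i for every i, so c is indeed a codeword.


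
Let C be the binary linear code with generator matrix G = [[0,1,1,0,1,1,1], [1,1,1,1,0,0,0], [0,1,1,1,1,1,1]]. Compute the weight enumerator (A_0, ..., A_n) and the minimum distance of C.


Weight distribution: A_0 = 1, A_1 = 1, A_3 = 1, A_4 = 2, A_5 = 2, A_6 = 1. Minimum distance d = 1.

Enumerate all 2^3 = 8 messages m ∈ F_2^3.
For each, compute codeword c = mG in F_2^7, then tally its weight.
  m = 000 → c = 0000000, weight = 0.
  m = 100 → c = 0110111, weight = 5.
  m = 010 → c = 1111000, weight = 4.
  m = 110 → c = 1001111, weight = 5.
  m = 001 → c = 0111111, weight = 6.
  m = 101 → c = 0001000, weight = 1.
  m = 011 → c = 1000111, weight = 4.
  m = 111 → c = 1110000, weight = 3.
Tally weights:
  weight 0: 1 codewords.
  weight 1: 1 codewords.
  weight 3: 1 codewords.
  weight 4: 2 codewords.
  weight 5: 2 codewords.
  weight 6: 1 codewords.
Minimum distance d = smallest w > 0 with A_w > 0 = 1.
Sanity: Σ A_w = 8 = 2^3 = 8 ✓.


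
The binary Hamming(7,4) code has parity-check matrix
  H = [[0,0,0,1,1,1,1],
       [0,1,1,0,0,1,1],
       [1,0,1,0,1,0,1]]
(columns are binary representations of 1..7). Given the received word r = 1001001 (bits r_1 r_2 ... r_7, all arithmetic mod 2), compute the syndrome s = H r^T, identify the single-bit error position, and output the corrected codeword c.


s = (0, 1, 0)^T, error position = 2, corrected codeword c = 1101001

Compute s = H r^T mod 2 one row at a time:
  s_1 = 1 + 0 + 0 + 1 = 2 ≡ 0 (mod 2).
  s_2 = 0 + 0 + 0 + 1 = 1 ≡ 1 (mod 2).
  s_3 = 1 + 0 + 0 + 1 = 2 ≡ 0 (mod 2).
s = (0, 1, 0)^T — this equals column 2 of H (binary 010), so error is at position 2.
Correct: flip bit 2 of r = 1001001 to get c = 1101001.


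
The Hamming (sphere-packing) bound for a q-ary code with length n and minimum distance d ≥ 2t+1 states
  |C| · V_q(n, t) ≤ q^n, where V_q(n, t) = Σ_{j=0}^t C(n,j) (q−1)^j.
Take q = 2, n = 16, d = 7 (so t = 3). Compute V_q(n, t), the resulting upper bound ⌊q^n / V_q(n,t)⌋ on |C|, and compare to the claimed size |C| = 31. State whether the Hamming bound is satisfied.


V_q(n, t) = 697, q^n = 65536, Hamming bound = 94, |C| = 31 ≤ bound (satisfied).

Step 1: Compute V_q(n, t) = Σ_{j=0}^3 C(n, j) (q−1)^j.
  j = 0: C(16,0)·(1)^0 = 1·1 = 1.
  j = 1: C(16,1)·(1)^1 = 16·1 = 16.
  j = 2: C(16,2)·(1)^2 = 120·1 = 120.
  j = 3: C(16,3)·(1)^3 = 560·1 = 560.
  V_q(n, t) = 1 + 16 + 120 + 560 = 697.
Step 2: q^n = 2^16 = 65536.
Step 3: Hamming bound ⌊q^n / V_q(n,t)⌋ = ⌊65536/697⌋ = 94.
Step 4: Compare |C| = 31 to 94: satisfied.
The claimed |C| lies below the Hamming bound.


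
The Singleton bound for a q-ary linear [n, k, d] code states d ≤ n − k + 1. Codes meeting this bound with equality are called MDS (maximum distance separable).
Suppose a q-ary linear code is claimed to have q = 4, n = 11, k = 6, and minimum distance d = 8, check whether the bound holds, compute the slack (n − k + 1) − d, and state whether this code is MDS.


Singleton RHS = n − k + 1 = 6, slack = -2, bound violated (no such code; not MDS).

Singleton bound: d ≤ n − k + 1.
Here n = 11, k = 6, so n − k + 1 = 6.
Given d = 8, check d ≤ 6: NO.
Slack = (n − k + 1) − d = -2.
The slack is negative: d = 8 exceeds n − k + 1 = 6 by 2, so the Singleton bound is violated and no linear [11, 6, 8]_4 code can exist. In particular it is not MDS (MDS requires d = n − k + 1 exactly).
Description: the claimed parameters are [11, 6, 8]_4; such a code would be impossible (violates the Singleton bound).


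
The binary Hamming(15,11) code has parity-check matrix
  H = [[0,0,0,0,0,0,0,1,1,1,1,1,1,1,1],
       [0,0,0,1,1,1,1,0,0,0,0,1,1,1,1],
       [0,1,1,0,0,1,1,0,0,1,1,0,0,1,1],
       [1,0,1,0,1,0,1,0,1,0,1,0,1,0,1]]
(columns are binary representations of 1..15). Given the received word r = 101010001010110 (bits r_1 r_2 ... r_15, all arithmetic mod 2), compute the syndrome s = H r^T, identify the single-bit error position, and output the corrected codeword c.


s = (0, 1, 1, 0)^T, error position = 6, corrected codeword c = 101011001010110

Compute s = H r^T mod 2 one row at a time:
  s_1 = 0 + 1 + 0 + 1 + 0 + 1 + 1 + 0 = 4 ≡ 0 (mod 2).
  s_2 = 0 + 1 + 0 + 0 + 0 + 1 + 1 + 0 = 3 ≡ 1 (mod 2).
  s_3 = 0 + 1 + 0 + 0 + 0 + 1 + 1 + 0 = 3 ≡ 1 (mod 2).
  s_4 = 1 + 1 + 1 + 0 + 1 + 1 + 1 + 0 = 6 ≡ 0 (mod 2).
s = (0, 1, 1, 0)^T — this equals column 6 of H (binary 0110), so error is at position 6.
Correct: flip bit 6 of r = 101010001010110 to get c = 101011001010110.
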